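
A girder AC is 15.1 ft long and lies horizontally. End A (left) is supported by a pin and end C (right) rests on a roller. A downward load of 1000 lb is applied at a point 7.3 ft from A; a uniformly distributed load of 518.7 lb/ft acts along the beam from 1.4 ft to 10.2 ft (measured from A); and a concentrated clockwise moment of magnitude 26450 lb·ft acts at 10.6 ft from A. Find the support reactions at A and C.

Resultant of the distributed load: 518.7 × 8.8 = 4564.56 lb at 5.8 ft from A.
Moments about A: C_y·15.1 − 1000·7.3 − (518.7·8.8)·5.8 − 26450 = 0 → C_y = 60224.448/15.1 = 3988.37 ≈ 3988 lb.
ΣF_y = 0: A_y + 3988.37 − 1000 − 518.7·8.8 = 0 → A_y = 1576 lb.
ΣF_x = 0: no horizontal applied forces, so A_x = 0.

A_x = 0, A_y = 1576 lb, C_y = 3988 lb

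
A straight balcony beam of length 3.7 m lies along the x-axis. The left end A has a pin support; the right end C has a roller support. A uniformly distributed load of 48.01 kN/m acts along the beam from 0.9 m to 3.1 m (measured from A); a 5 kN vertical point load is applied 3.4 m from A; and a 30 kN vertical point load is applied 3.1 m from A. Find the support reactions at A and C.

A_x = 0, A_y = 53.80 kN, C_y = 86.82 kN

Resultant of the distributed load: 48.01 × 2.2 = 105.622 kN at 2 m from A.
Moments about A: C_y·3.7 − (48.01·2.2)·2 − 5·3.4 − 30·3.1 = 0 → C_y = 321.244/3.7 = 86.8227 ≈ 86.82 kN.
ΣF_y = 0: A_y + 86.8227 − 48.01·2.2 − 5 − 30 = 0 → A_y = 53.80 kN.
ΣF_x = 0: no horizontal applied forces, so A_x = 0.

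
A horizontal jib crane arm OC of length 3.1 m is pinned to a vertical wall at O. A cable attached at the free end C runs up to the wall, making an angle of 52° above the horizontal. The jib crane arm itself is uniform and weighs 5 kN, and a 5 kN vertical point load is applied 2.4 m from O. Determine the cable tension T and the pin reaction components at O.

T = 8.085 kN, O_x = 4.978 kN, O_y = 3.629 kN

ΣM about O: T·sin52°·3.1 − 5·1.55 − 5·2.4 = 0 → T = 19.75/(3.1·0.788011) = 8.08487 ≈ 8.085 kN.
ΣF_x = 0: O_x − T·cos52° = 0 → O_x = 8.08487 × 0.615661 = 4.978 kN.
ΣF_y = 0: O_y + T·sin52° − 5 − 5 = 0 → O_y = 10 − 8.08487 × 0.788011 = 3.629 kN.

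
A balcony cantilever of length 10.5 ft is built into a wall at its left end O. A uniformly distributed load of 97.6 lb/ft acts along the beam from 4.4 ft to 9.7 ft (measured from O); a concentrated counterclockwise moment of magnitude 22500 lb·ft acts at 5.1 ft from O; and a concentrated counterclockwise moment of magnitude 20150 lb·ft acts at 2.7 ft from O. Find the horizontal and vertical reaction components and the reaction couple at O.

Resultant of the distributed load: 97.6 × 5.3 = 517.28 lb at 7.05 ft from O.
ΣF_x = 0: O_x = 0.
ΣF_y = 0: O_y − 97.6·5.3 = 0 → O_y = 517.3 lb.
ΣM about O: M_O − (97.6·5.3)·7.05 + 22500 + 20150 = 0 → M_O = -39000 lb·ft.

O_x = 0, O_y = 517.3 lb, M_O = -39000 lb·ft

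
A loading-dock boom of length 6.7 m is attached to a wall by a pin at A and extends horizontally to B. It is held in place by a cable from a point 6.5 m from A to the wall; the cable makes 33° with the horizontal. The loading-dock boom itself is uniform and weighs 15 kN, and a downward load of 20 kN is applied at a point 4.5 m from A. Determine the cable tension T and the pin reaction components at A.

T = 39.62 kN, A_x = 33.23 kN, A_y = 13.42 kN

ΣM about A: T·sin33°·6.5 − 15·3.35 − 20·4.5 = 0 → T = 140.25/(6.5·0.544639) = 39.6169 ≈ 39.62 kN.
ΣF_x = 0: A_x − T·cos33° = 0 → A_x = 39.6169 × 0.838671 = 33.23 kN.
ΣF_y = 0: A_y + T·sin33° − 15 − 20 = 0 → A_y = 35 − 39.6169 × 0.544639 = 13.42 kN.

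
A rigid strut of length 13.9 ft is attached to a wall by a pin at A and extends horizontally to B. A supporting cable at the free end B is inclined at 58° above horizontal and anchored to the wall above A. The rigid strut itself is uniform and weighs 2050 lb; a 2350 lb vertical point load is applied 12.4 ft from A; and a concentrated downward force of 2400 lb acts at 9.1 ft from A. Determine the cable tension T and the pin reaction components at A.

ΣM about A: T·sin58°·13.9 − 2050·6.95 − 2350·12.4 − 2400·9.1 = 0 → T = 65227.5/(13.9·0.848048) = 5533.44 ≈ 5533 lb.
ΣF_x = 0: A_x − T·cos58° = 0 → A_x = 5533.44 × 0.529919 = 2932 lb.
ΣF_y = 0: A_y + T·sin58° − 2050 − 2350 − 2400 = 0 → A_y = 6800 − 5533.44 × 0.848048 = 2107 lb.

T = 5533 lb, A_x = 2932 lb, A_y = 2107 lb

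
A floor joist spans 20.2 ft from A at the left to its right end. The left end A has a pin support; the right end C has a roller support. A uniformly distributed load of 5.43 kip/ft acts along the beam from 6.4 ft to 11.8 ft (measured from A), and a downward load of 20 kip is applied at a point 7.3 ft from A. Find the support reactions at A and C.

Resultant of the distributed load: 5.43 × 5.4 = 29.322 kip at 9.1 ft from A.
Moments about A: C_y·20.2 − (5.43·5.4)·9.1 − 20·7.3 = 0 → C_y = 412.8302/20.2 = 20.4371 ≈ 20.44 kip.
ΣF_y = 0: A_y + 20.4371 − 5.43·5.4 − 20 = 0 → A_y = 28.88 kip.
ΣF_x = 0: no horizontal applied forces, so A_x = 0.

A_x = 0, A_y = 28.88 kip, C_y = 20.44 kip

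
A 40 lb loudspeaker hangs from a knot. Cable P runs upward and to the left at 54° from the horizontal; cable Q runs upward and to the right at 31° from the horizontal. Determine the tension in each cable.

ΣF_x = 0: −T_P·cos54° + T_Q·cos31° = 0 → T_Q = 0.68573·T_P.
ΣF_y = 0: T_P·sin54° + T_Q·sin31° = 40.
Substitute: T_P·(0.809017 + 0.68573·0.515038) = 40 → T_P = 34.4177 ≈ 34.42 lb.
Then T_Q = 0.68573 × 34.4177 = 23.60 lb.

T_P = 34.42 lb, T_Q = 23.60 lb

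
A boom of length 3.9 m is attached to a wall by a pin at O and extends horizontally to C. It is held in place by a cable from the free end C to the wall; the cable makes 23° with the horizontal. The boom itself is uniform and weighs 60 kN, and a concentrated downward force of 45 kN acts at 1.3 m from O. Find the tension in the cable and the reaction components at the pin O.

T = 115.2 kN, O_x = 106.0 kN, O_y = 60.00 kN

ΣM about O: T·sin23°·3.9 − 60·1.95 − 45·1.3 = 0 → T = 175.5/(3.9·0.390731) = 115.169 ≈ 115.2 kN.
ΣF_x = 0: O_x − T·cos23° = 0 → O_x = 115.169 × 0.920505 = 106.0 kN.
ΣF_y = 0: O_y + T·sin23° − 60 − 45 = 0 → O_y = 105 − 115.169 × 0.390731 = 60.00 kN.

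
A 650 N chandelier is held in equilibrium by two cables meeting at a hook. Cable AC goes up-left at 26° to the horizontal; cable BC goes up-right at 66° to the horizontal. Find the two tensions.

ΣF_x = 0: −T_AC·cos26° + T_BC·cos66° = 0 → T_BC = 2.20977·T_AC.
ΣF_y = 0: T_AC·sin26° + T_BC·sin66° = 650.
Substitute: T_AC·(0.438371 + 2.20977·0.913545) = 650 → T_AC = 264.54 ≈ 264.5 N.
Then T_BC = 2.20977 × 264.54 = 584.6 N.

T_AC = 264.5 N, T_BC = 584.6 N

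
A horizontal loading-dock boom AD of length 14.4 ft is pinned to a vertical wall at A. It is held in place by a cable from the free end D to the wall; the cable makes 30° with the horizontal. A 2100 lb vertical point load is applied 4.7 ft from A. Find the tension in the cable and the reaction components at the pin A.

ΣM about A: T·sin30°·14.4 − 2100·4.7 = 0 → T = 9870/(14.4·0.5) = 1370.83 ≈ 1371 lb.
ΣF_x = 0: A_x − T·cos30° = 0 → A_x = 1370.83 × 0.866025 = 1187 lb.
ΣF_y = 0: A_y + T·sin30° − 2100 = 0 → A_y = 2100 − 1370.83 × 0.5 = 1415 lb.

T = 1371 lb, A_x = 1187 lb, A_y = 1415 lb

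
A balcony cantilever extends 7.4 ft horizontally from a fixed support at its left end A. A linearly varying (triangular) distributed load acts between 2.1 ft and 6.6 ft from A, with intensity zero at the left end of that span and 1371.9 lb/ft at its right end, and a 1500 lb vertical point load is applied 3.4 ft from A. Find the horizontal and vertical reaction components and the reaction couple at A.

A_x = 0, A_y = 4587 lb, M_A = 20840 lb·ft

Resultant of the triangular load: ½ × 1371.9 × 4.5 = 3086.775 lb, acting at 5.1 ft from A (one-third of the span from the peak).
ΣF_x = 0: A_x = 0.
ΣF_y = 0: A_y − ½·1371.9·4.5 − 1500 = 0 → A_y = 4587 lb.
ΣM about A: M_A − (½·1371.9·4.5)·5.1 − 1500·3.4 = 0 → M_A = 20840 lb·ft.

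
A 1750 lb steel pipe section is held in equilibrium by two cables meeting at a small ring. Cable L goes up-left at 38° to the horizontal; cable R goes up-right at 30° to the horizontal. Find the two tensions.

ΣF_x = 0: −T_L·cos38° + T_R·cos30° = 0 → T_R = 0.909916·T_L.
ΣF_y = 0: T_L·sin38° + T_R·sin30° = 1750.
Substitute: T_L·(0.615661 + 0.909916·0.5) = 1750 → T_L = 1634.57 ≈ 1635 lb.
Then T_R = 0.909916 × 1634.57 = 1487 lb.

T_L = 1635 lb, T_R = 1487 lb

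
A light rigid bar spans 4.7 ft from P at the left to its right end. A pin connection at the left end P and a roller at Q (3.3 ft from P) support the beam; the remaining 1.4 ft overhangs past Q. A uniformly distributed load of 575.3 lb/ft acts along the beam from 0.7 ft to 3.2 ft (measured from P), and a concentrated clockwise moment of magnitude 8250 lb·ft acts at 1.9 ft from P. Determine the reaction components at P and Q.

P_x = 0, P_y = -1912 lb, Q_y = 3350 lb

Resultant of the distributed load: 575.3 × 2.5 = 1438.25 lb at 1.95 ft from P.
Moments about P: Q_y·3.3 − (575.3·2.5)·1.95 − 8250 = 0 → Q_y = 11054.5875/3.3 = 3349.88 ≈ 3350 lb.
ΣF_y = 0: P_y + 3349.88 − 575.3·2.5 = 0 → P_y = -1912 lb.
ΣF_x = 0: no horizontal applied forces, so P_x = 0.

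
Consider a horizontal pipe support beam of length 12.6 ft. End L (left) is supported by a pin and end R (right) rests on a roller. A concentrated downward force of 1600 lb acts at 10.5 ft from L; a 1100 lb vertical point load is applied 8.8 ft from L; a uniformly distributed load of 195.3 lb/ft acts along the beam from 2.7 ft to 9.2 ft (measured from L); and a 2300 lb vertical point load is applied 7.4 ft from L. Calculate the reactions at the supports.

Resultant of the distributed load: 195.3 × 6.5 = 1269.45 lb at 5.95 ft from L.
ΣM about L: R_y·12.6 − 1600·10.5 − 1100·8.8 − (195.3·6.5)·5.95 − 2300·7.4 = 0 → R_y = 51053.2275/12.6 = 4051.84 ≈ 4052 lb.
ΣF_y = 0: L_y + 4051.84 − 1600 − 1100 − 195.3·6.5 − 2300 = 0 → L_y = 2218 lb.
ΣF_x = 0: no horizontal applied forces, so L_x = 0.

L_x = 0, L_y = 2218 lb, R_y = 4052 lb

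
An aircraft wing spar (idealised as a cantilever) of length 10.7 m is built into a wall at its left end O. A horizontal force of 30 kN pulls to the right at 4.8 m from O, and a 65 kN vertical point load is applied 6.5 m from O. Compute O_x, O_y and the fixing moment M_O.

ΣF_x = 0: O_x + 30 = 0 → O_x = -30.00 kN.
ΣF_y = 0: O_y − 65 = 0 → O_y = 65.00 kN.
ΣM about O: M_O − 65·6.5 = 0 → M_O = 422.5 kN·m.

O_x = -30.00 kN, O_y = 65.00 kN, M_O = 422.5 kN·m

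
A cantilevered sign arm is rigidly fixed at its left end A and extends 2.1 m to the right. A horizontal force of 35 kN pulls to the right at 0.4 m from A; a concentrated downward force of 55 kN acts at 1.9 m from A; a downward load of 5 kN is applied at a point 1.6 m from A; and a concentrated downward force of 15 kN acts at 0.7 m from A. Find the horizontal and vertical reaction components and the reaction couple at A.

A_x = -35.00 kN, A_y = 75.00 kN, M_A = 123.0 kN·m

ΣF_x = 0: A_x + 35 = 0 → A_x = -35.00 kN.
ΣF_y = 0: A_y − 55 − 5 − 15 = 0 → A_y = 75.00 kN.
ΣM about A: M_A − 55·1.9 − 5·1.6 − 15·0.7 = 0 → M_A = 123.0 kN·m.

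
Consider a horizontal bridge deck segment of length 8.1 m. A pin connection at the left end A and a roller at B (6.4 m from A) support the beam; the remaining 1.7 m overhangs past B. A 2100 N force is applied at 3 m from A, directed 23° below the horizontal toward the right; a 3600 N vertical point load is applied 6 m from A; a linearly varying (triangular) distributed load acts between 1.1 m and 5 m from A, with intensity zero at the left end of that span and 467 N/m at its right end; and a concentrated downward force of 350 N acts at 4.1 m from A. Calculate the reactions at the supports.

A_x = -1933 N, A_y = 1171 N, B_y = 4510 N

Resultant of the triangular load: ½ × 467 × 3.9 = 910.65 N, acting at 3.7 m from A (one-third of the span from the peak).
ΣM about A: B_y·6.4 − 2100·sin23°·3 − 3600·6 − (½·467·3.9)·3.7 − 350·4.1 = 0 → B_y = 28866/6.4 = 4510.31 ≈ 4510 N.
ΣF_y = 0: A_y + 4510.31 − 2100·sin23° − 3600 − ½·467·3.9 − 350 = 0 → A_y = 1171 N.
ΣF_x = 0: A_x + 2100·cos23° = 0 → A_x = -1933 N.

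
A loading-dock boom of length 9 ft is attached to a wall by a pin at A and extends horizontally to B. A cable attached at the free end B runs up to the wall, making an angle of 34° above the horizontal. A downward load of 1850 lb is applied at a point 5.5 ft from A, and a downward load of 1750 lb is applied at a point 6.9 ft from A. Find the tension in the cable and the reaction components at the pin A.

ΣM about A: T·sin34°·9 − 1850·5.5 − 1750·6.9 = 0 → T = 22250/(9·0.559193) = 4421.05 ≈ 4421 lb.
ΣF_x = 0: A_x − T·cos34° = 0 → A_x = 4421.05 × 0.829038 = 3665 lb.
ΣF_y = 0: A_y + T·sin34° − 1850 − 1750 = 0 → A_y = 3600 − 4421.05 × 0.559193 = 1128 lb.

T = 4421 lb, A_x = 3665 lb, A_y = 1128 lb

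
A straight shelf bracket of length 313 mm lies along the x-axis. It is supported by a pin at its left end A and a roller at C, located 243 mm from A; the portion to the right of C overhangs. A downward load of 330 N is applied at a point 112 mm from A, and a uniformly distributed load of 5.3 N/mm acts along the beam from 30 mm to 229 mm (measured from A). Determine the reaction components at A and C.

Resultant of the distributed load: 5.3 × 199 = 1054.7 N at 129.5 mm from A.
Taking moments about A: C_y·243 − 330·112 − (5.3·199)·129.5 = 0 → C_y = 173543.65/243 = 714.171 ≈ 714.2 N.
ΣF_y = 0: A_y + 714.171 − 330 − 5.3·199 = 0 → A_y = 670.5 N.
ΣF_x = 0: no horizontal applied forces, so A_x = 0.

A_x = 0, A_y = 670.5 N, C_y = 714.2 N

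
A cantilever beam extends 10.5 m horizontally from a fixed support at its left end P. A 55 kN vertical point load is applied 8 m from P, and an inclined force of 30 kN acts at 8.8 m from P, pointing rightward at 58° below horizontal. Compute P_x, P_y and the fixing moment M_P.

ΣF_x = 0: P_x + 30·cos58° = 0 → P_x = -15.90 kN.
ΣF_y = 0: P_y − 55 − 30·sin58° = 0 → P_y = 80.44 kN.
ΣM about P: M_P − 55·8 − 30·sin58°·8.8 = 0 → M_P = 663.9 kN·m.

P_x = -15.90 kN, P_y = 80.44 kN, M_P = 663.9 kN·m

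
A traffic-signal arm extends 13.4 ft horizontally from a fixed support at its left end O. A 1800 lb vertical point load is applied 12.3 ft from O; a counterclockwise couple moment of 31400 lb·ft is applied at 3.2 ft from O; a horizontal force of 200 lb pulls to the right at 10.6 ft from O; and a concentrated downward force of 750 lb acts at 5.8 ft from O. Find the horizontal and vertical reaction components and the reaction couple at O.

O_x = -200.0 lb, O_y = 2550 lb, M_O = -4910 lb·ft

ΣF_x = 0: O_x + 200 = 0 → O_x = -200.0 lb.
ΣF_y = 0: O_y − 1800 − 750 = 0 → O_y = 2550 lb.
ΣM about O: M_O − 1800·12.3 + 31400 − 750·5.8 = 0 → M_O = -4910 lb·ft.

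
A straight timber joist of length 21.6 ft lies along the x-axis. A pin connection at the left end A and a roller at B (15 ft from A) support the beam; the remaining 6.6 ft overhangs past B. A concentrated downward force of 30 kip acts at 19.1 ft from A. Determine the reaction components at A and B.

Taking moments about A: B_y·15 − 30·19.1 = 0 → B_y = 573/15 = 38.20 kip.
ΣF_y = 0: A_y + 38.2 − 30 = 0 → A_y = -8.200 kip.
ΣF_x = 0: no horizontal applied forces, so A_x = 0.

A_x = 0, A_y = -8.200 kip, B_y = 38.20 kip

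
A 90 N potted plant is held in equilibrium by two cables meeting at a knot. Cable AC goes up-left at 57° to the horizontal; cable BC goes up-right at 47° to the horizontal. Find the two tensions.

ΣF_x = 0: −T_AC·cos57° + T_BC·cos47° = 0 → T_BC = 0.798593·T_AC.
ΣF_y = 0: T_AC·sin57° + T_BC·sin47° = 90.
Substitute: T_AC·(0.838671 + 0.798593·0.731354) = 90 → T_AC = 63.2589 ≈ 63.26 N.
Then T_BC = 0.798593 × 63.2589 = 50.52 N.

T_AC = 63.26 N, T_BC = 50.52 N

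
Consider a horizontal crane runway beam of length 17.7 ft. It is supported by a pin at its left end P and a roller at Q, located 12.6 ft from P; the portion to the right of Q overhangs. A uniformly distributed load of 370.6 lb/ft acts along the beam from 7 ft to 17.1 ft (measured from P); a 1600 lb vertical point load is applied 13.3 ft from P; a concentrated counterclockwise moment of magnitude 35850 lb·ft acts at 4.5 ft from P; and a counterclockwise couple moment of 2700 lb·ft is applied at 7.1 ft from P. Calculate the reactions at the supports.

Resultant of the distributed load: 370.6 × 10.1 = 3743.06 lb at 12.05 ft from P.
ΣM about P: Q_y·12.6 − (370.6·10.1)·12.05 − 1600·13.3 + 35850 + 2700 = 0 → Q_y = 27833.873/12.6 = 2209.04 ≈ 2209 lb.
ΣF_y = 0: P_y + 2209.04 − 370.6·10.1 − 1600 = 0 → P_y = 3134 lb.
ΣF_x = 0: no horizontal applied forces, so P_x = 0.

P_x = 0, P_y = 3134 lb, Q_y = 2209 lb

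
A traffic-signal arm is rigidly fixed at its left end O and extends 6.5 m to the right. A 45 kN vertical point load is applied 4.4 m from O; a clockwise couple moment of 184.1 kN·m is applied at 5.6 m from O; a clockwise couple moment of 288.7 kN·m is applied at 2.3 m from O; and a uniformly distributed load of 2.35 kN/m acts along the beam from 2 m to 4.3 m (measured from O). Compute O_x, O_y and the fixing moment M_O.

Resultant of the distributed load: 2.35 × 2.3 = 5.405 kN at 3.15 m from O.
ΣF_x = 0: O_x = 0.
ΣF_y = 0: O_y − 45 − 2.35·2.3 = 0 → O_y = 50.41 kN.
ΣM about O: M_O − 45·4.4 − 184.1 − 288.7 − (2.35·2.3)·3.15 = 0 → M_O = 687.8 kN·m.

O_x = 0, O_y = 50.41 kN, M_O = 687.8 kN·m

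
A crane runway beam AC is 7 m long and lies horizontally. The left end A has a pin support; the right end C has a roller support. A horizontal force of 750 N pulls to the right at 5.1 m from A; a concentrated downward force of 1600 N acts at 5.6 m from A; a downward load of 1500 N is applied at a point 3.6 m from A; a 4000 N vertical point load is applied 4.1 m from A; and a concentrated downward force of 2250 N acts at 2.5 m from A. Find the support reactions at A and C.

ΣM about A: C_y·7 − 1600·5.6 − 1500·3.6 − 4000·4.1 − 2250·2.5 = 0 → C_y = 36385/7 = 5197.86 ≈ 5198 N.
ΣF_y = 0: A_y + 5197.86 − 1600 − 1500 − 4000 − 2250 = 0 → A_y = 4152 N.
ΣF_x = 0: A_x + 750 = 0 → A_x = -750.0 N.

A_x = -750.0 N, A_y = 4152 N, C_y = 5198 N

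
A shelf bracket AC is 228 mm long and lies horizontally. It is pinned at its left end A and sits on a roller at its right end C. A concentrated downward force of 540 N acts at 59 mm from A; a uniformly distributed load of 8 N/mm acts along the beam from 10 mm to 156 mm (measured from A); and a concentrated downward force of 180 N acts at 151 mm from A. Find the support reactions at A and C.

Resultant of the distributed load: 8 × 146 = 1168 N at 83 mm from A.
ΣM about A: C_y·228 − 540·59 − (8·146)·83 − 180·151 = 0 → C_y = 155984/228 = 684.14 ≈ 684.1 N.
ΣF_y = 0: A_y + 684.14 − 540 − 8·146 − 180 = 0 → A_y = 1204 N.
ΣF_x = 0: no horizontal applied forces, so A_x = 0.

A_x = 0, A_y = 1204 N, C_y = 684.1 N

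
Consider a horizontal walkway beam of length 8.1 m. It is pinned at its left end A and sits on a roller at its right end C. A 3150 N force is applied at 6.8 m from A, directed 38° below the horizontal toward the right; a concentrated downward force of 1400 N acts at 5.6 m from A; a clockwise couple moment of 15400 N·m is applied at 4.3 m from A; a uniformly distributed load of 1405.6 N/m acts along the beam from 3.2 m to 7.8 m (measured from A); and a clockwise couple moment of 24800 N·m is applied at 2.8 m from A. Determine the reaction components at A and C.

A_x = -2482 N, A_y = -2144 N, C_y = 11950 N

Resultant of the distributed load: 1405.6 × 4.6 = 6465.76 N at 5.5 m from A.
ΣM about A: C_y·8.1 − 3150·sin38°·6.8 − 1400·5.6 − 15400 − (1405.6·4.6)·5.5 − 24800 = 0 → C_y = 96789.1/8.1 = 11949.3 ≈ 11950 N.
ΣF_y = 0: A_y + 11949.3 − 3150·sin38° − 1400 − 1405.6·4.6 = 0 → A_y = -2144 N.
ΣF_x = 0: A_x + 3150·cos38° = 0 → A_x = -2482 N.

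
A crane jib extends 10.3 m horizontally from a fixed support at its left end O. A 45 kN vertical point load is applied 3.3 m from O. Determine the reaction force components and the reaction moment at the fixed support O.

O_x = 0, O_y = 45.00 kN, M_O = 148.5 kN·m

ΣF_x = 0: O_x = 0.
ΣF_y = 0: O_y − 45 = 0 → O_y = 45.00 kN.
ΣM about O: M_O − 45·3.3 = 0 → M_O = 148.5 kN·m.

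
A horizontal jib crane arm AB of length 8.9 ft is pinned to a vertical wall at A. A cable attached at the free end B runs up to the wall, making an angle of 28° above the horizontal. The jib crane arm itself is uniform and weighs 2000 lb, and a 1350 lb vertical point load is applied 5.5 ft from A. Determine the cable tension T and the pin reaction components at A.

T = 3907 lb, A_x = 3450 lb, A_y = 1516 lb

ΣM about A: T·sin28°·8.9 − 2000·4.45 − 1350·5.5 = 0 → T = 16325/(8.9·0.469472) = 3907.09 ≈ 3907 lb.
ΣF_x = 0: A_x − T·cos28° = 0 → A_x = 3907.09 × 0.882948 = 3450 lb.
ΣF_y = 0: A_y + T·sin28° − 2000 − 1350 = 0 → A_y = 3350 − 3907.09 × 0.469472 = 1516 lb.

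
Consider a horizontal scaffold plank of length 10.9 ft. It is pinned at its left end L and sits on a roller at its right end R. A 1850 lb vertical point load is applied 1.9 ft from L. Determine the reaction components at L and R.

L_x = 0, L_y = 1528 lb, R_y = 322.5 lb

ΣM about L: R_y·10.9 − 1850·1.9 = 0 → R_y = 3515/10.9 = 322.477 ≈ 322.5 lb.
ΣF_y = 0: L_y + 322.477 − 1850 = 0 → L_y = 1528 lb.
ΣF_x = 0: no horizontal applied forces, so L_x = 0.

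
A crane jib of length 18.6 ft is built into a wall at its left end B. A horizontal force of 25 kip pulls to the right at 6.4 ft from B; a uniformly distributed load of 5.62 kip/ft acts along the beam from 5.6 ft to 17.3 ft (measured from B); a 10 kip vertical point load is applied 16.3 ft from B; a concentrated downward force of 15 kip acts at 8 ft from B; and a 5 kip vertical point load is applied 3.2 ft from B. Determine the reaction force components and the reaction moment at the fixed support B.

B_x = -25.00 kip, B_y = 95.75 kip, M_B = 1052 kip·ft

Resultant of the distributed load: 5.62 × 11.7 = 65.754 kip at 11.45 ft from B.
ΣF_x = 0: B_x + 25 = 0 → B_x = -25.00 kip.
ΣF_y = 0: B_y − 5.62·11.7 − 10 − 15 − 5 = 0 → B_y = 95.75 kip.
ΣM about B: M_B − (5.62·11.7)·11.45 − 10·16.3 − 15·8 − 5·3.2 = 0 → M_B = 1052 kip·ft.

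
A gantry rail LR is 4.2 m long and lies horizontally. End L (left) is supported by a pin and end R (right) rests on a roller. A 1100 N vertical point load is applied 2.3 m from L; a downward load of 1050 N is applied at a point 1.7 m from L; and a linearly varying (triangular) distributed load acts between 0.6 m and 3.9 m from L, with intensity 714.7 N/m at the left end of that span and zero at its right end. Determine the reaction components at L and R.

L_x = 0, L_y = 1825 N, R_y = 1505 N

Resultant of the triangular load: ½ × 714.7 × 3.3 = 1179.255 N, acting at 1.7 m from L (one-third of the span from the peak).
Taking moments about L: R_y·4.2 − 1100·2.3 − 1050·1.7 − (½·714.7·3.3)·1.7 = 0 → R_y = 6319.7335/4.2 = 1504.7 ≈ 1505 N.
ΣF_y = 0: L_y + 1504.7 − 1100 − 1050 − ½·714.7·3.3 = 0 → L_y = 1825 N.
ΣF_x = 0: no horizontal applied forces, so L_x = 0.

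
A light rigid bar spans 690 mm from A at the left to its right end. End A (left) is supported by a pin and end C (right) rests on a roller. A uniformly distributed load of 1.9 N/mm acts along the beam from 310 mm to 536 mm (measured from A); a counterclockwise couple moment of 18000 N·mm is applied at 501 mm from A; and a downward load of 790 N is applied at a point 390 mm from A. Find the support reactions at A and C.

Resultant of the distributed load: 1.9 × 226 = 429.4 N at 423 mm from A.
Taking moments about A: C_y·690 − (1.9·226)·423 + 18000 − 790·390 = 0 → C_y = 471736.2/690 = 683.676 ≈ 683.7 N.
ΣF_y = 0: A_y + 683.676 − 1.9·226 − 790 = 0 → A_y = 535.7 N.
ΣF_x = 0: no horizontal applied forces, so A_x = 0.

A_x = 0, A_y = 535.7 N, C_y = 683.7 N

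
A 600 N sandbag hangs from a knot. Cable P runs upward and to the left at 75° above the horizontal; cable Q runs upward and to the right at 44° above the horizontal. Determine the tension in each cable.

T_P = 493.5 N, T_Q = 177.6 N

ΣF_x = 0: −T_P·cos75° + T_Q·cos44° = 0 → T_Q = 0.359801·T_P.
ΣF_y = 0: T_P·sin75° + T_Q·sin44° = 600.
Substitute: T_P·(0.965926 + 0.359801·0.694658) = 600 → T_P = 493.476 ≈ 493.5 N.
Then T_Q = 0.359801 × 493.476 = 177.6 N.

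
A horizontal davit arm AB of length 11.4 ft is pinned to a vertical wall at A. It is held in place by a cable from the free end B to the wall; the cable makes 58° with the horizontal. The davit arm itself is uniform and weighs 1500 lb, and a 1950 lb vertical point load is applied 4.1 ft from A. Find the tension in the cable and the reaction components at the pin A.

ΣM about A: T·sin58°·11.4 − 1500·5.7 − 1950·4.1 = 0 → T = 16545/(11.4·0.848048) = 1711.36 ≈ 1711 lb.
ΣF_x = 0: A_x − T·cos58° = 0 → A_x = 1711.36 × 0.529919 = 906.9 lb.
ΣF_y = 0: A_y + T·sin58° − 1500 − 1950 = 0 → A_y = 3450 − 1711.36 × 0.848048 = 1999 lb.

T = 1711 lb, A_x = 906.9 lb, A_y = 1999 lb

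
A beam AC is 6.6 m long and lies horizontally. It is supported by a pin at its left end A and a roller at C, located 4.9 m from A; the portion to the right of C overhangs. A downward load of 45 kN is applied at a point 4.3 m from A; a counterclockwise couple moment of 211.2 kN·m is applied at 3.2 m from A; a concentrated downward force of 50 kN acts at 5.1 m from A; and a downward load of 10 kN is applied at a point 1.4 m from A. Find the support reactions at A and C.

A_x = 0, A_y = 53.71 kN, C_y = 51.29 kN

Moments about A: C_y·4.9 − 45·4.3 + 211.2 − 50·5.1 − 10·1.4 = 0 → C_y = 251.3/4.9 = 51.2857 ≈ 51.29 kN.
ΣF_y = 0: A_y + 51.2857 − 45 − 50 − 10 = 0 → A_y = 53.71 kN.
ΣF_x = 0: no horizontal applied forces, so A_x = 0.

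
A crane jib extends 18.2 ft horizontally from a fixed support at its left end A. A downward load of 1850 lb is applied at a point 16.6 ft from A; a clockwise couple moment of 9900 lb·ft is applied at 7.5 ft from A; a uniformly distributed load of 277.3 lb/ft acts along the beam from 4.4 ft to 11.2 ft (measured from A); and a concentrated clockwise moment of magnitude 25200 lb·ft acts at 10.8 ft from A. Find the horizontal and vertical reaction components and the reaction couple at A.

A_x = 0, A_y = 3736 lb, M_A = 80520 lb·ft

Resultant of the distributed load: 277.3 × 6.8 = 1885.64 lb at 7.8 ft from A.
ΣF_x = 0: A_x = 0.
ΣF_y = 0: A_y − 1850 − 277.3·6.8 = 0 → A_y = 3736 lb.
ΣM about A: M_A − 1850·16.6 − 9900 − (277.3·6.8)·7.8 − 25200 = 0 → M_A = 80520 lb·ft.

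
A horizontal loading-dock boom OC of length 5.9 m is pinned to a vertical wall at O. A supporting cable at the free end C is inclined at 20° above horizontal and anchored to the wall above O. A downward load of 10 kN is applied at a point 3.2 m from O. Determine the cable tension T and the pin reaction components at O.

T = 15.86 kN, O_x = 14.90 kN, O_y = 4.576 kN

ΣM about O: T·sin20°·5.9 − 10·3.2 = 0 → T = 32/(5.9·0.34202) = 15.8579 ≈ 15.86 kN.
ΣF_x = 0: O_x − T·cos20° = 0 → O_x = 15.8579 × 0.939693 = 14.90 kN.
ΣF_y = 0: O_y + T·sin20° − 10 = 0 → O_y = 10 − 15.8579 × 0.34202 = 4.576 kN.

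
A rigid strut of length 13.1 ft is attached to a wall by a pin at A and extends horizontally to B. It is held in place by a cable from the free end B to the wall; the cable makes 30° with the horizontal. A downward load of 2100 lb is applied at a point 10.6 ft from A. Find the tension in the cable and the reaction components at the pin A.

T = 3398 lb, A_x = 2943 lb, A_y = 400.8 lb

ΣM about A: T·sin30°·13.1 − 2100·10.6 = 0 → T = 22260/(13.1·0.5) = 3398.47 ≈ 3398 lb.
ΣF_x = 0: A_x − T·cos30° = 0 → A_x = 3398.47 × 0.866025 = 2943 lb.
ΣF_y = 0: A_y + T·sin30° − 2100 = 0 → A_y = 2100 − 3398.47 × 0.5 = 400.8 lb.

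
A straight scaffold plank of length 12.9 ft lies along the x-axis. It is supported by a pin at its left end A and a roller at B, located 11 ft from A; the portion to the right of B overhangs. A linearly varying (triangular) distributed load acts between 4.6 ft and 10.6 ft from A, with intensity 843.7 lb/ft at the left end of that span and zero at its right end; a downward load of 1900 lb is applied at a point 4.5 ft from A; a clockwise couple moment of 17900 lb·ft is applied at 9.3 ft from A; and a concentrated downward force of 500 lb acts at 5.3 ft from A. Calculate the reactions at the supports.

Resultant of the triangular load: ½ × 843.7 × 6 = 2531.1 lb, acting at 6.6 ft from A (one-third of the span from the peak).
Moments about A: B_y·11 − (½·843.7·6)·6.6 − 1900·4.5 − 17900 − 500·5.3 = 0 → B_y = 45805.26/11 = 4164.11 ≈ 4164 lb.
ΣF_y = 0: A_y + 4164.11 − ½·843.7·6 − 1900 − 500 = 0 → A_y = 767.0 lb.
ΣF_x = 0: no horizontal applied forces, so A_x = 0.

A_x = 0, A_y = 767.0 lb, B_y = 4164 lb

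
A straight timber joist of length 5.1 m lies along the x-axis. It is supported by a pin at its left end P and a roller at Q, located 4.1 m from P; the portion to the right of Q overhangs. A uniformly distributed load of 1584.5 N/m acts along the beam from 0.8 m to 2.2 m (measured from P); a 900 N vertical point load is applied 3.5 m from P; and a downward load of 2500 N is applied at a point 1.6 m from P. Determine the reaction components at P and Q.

Resultant of the distributed load: 1584.5 × 1.4 = 2218.3 N at 1.5 m from P.
Moments about P: Q_y·4.1 − (1584.5·1.4)·1.5 − 900·3.5 − 2500·1.6 = 0 → Q_y = 10477.45/4.1 = 2555.48 ≈ 2555 N.
ΣF_y = 0: P_y + 2555.48 − 1584.5·1.4 − 900 − 2500 = 0 → P_y = 3063 N.
ΣF_x = 0: no horizontal applied forces, so P_x = 0.

P_x = 0, P_y = 3063 N, Q_y = 2555 N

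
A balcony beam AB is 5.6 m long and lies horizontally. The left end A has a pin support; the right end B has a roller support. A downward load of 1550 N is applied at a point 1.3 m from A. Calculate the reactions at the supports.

A_x = 0, A_y = 1190 N, B_y = 359.8 N

ΣM about A: B_y·5.6 − 1550·1.3 = 0 → B_y = 2015/5.6 = 359.821 ≈ 359.8 N.
ΣF_y = 0: A_y + 359.821 − 1550 = 0 → A_y = 1190 N.
ΣF_x = 0: no horizontal applied forces, so A_x = 0.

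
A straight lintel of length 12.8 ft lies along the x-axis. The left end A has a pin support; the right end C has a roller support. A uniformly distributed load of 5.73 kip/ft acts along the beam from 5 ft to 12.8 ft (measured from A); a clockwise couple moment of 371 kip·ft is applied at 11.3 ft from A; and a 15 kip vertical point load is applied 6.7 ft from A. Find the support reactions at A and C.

Resultant of the distributed load: 5.73 × 7.8 = 44.694 kip at 8.9 ft from A.
Taking moments about A: C_y·12.8 − (5.73·7.8)·8.9 − 371 − 15·6.7 = 0 → C_y = 869.2766/12.8 = 67.9122 ≈ 67.91 kip.
ΣF_y = 0: A_y + 67.9122 − 5.73·7.8 − 15 = 0 → A_y = -8.218 kip.
ΣF_x = 0: no horizontal applied forces, so A_x = 0.

A_x = 0, A_y = -8.218 kip, C_y = 67.91 kip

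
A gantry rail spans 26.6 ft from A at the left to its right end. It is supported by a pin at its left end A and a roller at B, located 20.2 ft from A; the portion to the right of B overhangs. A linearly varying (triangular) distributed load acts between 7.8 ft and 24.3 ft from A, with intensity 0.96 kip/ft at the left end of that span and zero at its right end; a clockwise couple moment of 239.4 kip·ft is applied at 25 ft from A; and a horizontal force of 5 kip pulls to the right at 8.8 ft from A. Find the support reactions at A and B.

Resultant of the triangular load: ½ × 0.96 × 16.5 = 7.92 kip, acting at 13.3 ft from A (one-third of the span from the peak).
Taking moments about A: B_y·20.2 − (½·0.96·16.5)·13.3 − 239.4 = 0 → B_y = 344.736/20.2 = 17.0661 ≈ 17.07 kip.
ΣF_y = 0: A_y + 17.0661 − ½·0.96·16.5 = 0 → A_y = -9.146 kip.
ΣF_x = 0: A_x + 5 = 0 → A_x = -5.000 kip.

A_x = -5.000 kip, A_y = -9.146 kip, B_y = 17.07 kip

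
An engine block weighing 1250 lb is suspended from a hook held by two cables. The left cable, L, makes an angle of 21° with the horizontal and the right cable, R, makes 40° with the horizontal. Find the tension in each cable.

T_L = 1095 lb, T_R = 1334 lb

ΣF_x = 0: −T_L·cos21° + T_R·cos40° = 0 → T_R = 1.2187·T_L.
ΣF_y = 0: T_L·sin21° + T_R·sin40° = 1250.
Substitute: T_L·(0.358368 + 1.2187·0.642788) = 1250 → T_L = 1094.83 ≈ 1095 lb.
Then T_R = 1.2187 × 1094.83 = 1334 lb.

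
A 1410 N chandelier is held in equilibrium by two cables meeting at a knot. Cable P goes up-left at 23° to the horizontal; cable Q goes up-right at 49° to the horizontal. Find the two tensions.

ΣF_x = 0: −T_P·cos23° + T_Q·cos49° = 0 → T_Q = 1.40308·T_P.
ΣF_y = 0: T_P·sin23° + T_Q·sin49° = 1410.
Substitute: T_P·(0.390731 + 1.40308·0.75471) = 1410 → T_P = 972.649 ≈ 972.6 N.
Then T_Q = 1.40308 × 972.649 = 1365 N.

T_P = 972.6 N, T_Q = 1365 N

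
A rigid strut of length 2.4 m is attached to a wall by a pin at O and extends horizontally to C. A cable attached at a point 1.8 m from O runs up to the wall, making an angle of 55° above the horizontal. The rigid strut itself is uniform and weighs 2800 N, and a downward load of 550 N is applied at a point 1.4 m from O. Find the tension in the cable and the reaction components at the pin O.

T = 2801 N, O_x = 1607 N, O_y = 1056 N

ΣM about O: T·sin55°·1.8 − 2800·1.2 − 550·1.4 = 0 → T = 4130/(1.8·0.819152) = 2801 N.
ΣF_x = 0: O_x − T·cos55° = 0 → O_x = 2801 × 0.573576 = 1607 N.
ΣF_y = 0: O_y + T·sin55° − 2800 − 550 = 0 → O_y = 3350 − 2801 × 0.819152 = 1056 N.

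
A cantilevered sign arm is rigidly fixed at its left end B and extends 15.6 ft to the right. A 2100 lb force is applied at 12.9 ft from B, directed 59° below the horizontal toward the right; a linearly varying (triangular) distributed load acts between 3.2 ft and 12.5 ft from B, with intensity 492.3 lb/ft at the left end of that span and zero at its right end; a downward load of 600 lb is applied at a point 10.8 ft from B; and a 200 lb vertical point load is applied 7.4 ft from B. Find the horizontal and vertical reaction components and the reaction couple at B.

Resultant of the triangular load: ½ × 492.3 × 9.3 = 2289.195 lb, acting at 6.3 ft from B (one-third of the span from the peak).
ΣF_x = 0: B_x + 2100·cos59° = 0 → B_x = -1082 lb.
ΣF_y = 0: B_y − 2100·sin59° − ½·492.3·9.3 − 600 − 200 = 0 → B_y = 4889 lb.
ΣM about B: M_B − 2100·sin59°·12.9 − (½·492.3·9.3)·6.3 − 600·10.8 − 200·7.4 = 0 → M_B = 45600 lb·ft.

B_x = -1082 lb, B_y = 4889 lb, M_B = 45600 lb·ft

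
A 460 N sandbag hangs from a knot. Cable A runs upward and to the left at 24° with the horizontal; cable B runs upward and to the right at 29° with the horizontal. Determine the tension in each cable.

T_A = 503.8 N, T_B = 526.2 N

ΣF_x = 0: −T_A·cos24° + T_B·cos29° = 0 → T_B = 1.04451·T_A.
ΣF_y = 0: T_A·sin24° + T_B·sin29° = 460.
Substitute: T_A·(0.406737 + 1.04451·0.48481) = 460 → T_A = 503.764 ≈ 503.8 N.
Then T_B = 1.04451 × 503.764 = 526.2 N.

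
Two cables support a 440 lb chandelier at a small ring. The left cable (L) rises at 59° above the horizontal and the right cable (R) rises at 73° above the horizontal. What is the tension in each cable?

T_L = 173.1 lb, T_R = 304.9 lb

ΣF_x = 0: −T_L·cos59° + T_R·cos73° = 0 → T_R = 1.76159·T_L.
ΣF_y = 0: T_L·sin59° + T_R·sin73° = 440.
Substitute: T_L·(0.857167 + 1.76159·0.956305) = 440 → T_L = 173.107 ≈ 173.1 lb.
Then T_R = 1.76159 × 173.107 = 304.9 lb.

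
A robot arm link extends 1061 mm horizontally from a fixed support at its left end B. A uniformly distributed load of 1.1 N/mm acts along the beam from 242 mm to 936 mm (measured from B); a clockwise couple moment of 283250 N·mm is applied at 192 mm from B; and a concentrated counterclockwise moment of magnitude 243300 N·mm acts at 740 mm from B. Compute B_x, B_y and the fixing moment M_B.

Resultant of the distributed load: 1.1 × 694 = 763.4 N at 589 mm from B.
ΣF_x = 0: B_x = 0.
ΣF_y = 0: B_y − 1.1·694 = 0 → B_y = 763.4 N.
ΣM about B: M_B − (1.1·694)·589 − 283250 + 243300 = 0 → M_B = 489600 N·mm.

B_x = 0, B_y = 763.4 N, M_B = 489600 N·mm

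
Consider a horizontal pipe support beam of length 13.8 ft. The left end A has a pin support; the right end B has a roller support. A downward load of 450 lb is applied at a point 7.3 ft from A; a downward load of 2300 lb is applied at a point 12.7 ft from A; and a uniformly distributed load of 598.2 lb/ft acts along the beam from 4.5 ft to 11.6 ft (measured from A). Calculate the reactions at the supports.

Resultant of the distributed load: 598.2 × 7.1 = 4247.22 lb at 8.05 ft from A.
ΣM about A: B_y·13.8 − 450·7.3 − 2300·12.7 − (598.2·7.1)·8.05 = 0 → B_y = 66685.121/13.8 = 4832.26 ≈ 4832 lb.
ΣF_y = 0: A_y + 4832.26 − 450 − 2300 − 598.2·7.1 = 0 → A_y = 2165 lb.
ΣF_x = 0: no horizontal applied forces, so A_x = 0.

A_x = 0, A_y = 2165 lb, B_y = 4832 lb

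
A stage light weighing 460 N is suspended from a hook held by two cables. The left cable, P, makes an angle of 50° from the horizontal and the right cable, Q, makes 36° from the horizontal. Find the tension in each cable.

T_P = 373.1 N, T_Q = 296.4 N

ΣF_x = 0: −T_P·cos50° + T_Q·cos36° = 0 → T_Q = 0.794529·T_P.
ΣF_y = 0: T_P·sin50° + T_Q·sin36° = 460.
Substitute: T_P·(0.766044 + 0.794529·0.587785) = 460 → T_P = 373.057 ≈ 373.1 N.
Then T_Q = 0.794529 × 373.057 = 296.4 N.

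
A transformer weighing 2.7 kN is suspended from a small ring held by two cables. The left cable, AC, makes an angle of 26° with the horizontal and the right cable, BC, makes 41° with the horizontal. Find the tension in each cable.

ΣF_x = 0: −T_AC·cos26° + T_BC·cos41° = 0 → T_BC = 1.19091·T_AC.
ΣF_y = 0: T_AC·sin26° + T_BC·sin41° = 2.7.
Substitute: T_AC·(0.438371 + 1.19091·0.656059) = 2.7 → T_AC = 2.2137 ≈ 2.214 kN.
Then T_BC = 1.19091 × 2.2137 = 2.636 kN.

T_AC = 2.214 kN, T_BC = 2.636 kN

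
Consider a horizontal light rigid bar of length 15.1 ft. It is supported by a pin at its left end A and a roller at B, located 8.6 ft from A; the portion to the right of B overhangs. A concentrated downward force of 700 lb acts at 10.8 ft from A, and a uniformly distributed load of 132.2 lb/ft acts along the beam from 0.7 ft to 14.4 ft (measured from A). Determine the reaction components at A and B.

A_x = 0, A_y = 42.06 lb, B_y = 2469 lb

Resultant of the distributed load: 132.2 × 13.7 = 1811.14 lb at 7.55 ft from A.
ΣM about A: B_y·8.6 − 700·10.8 − (132.2·13.7)·7.55 = 0 → B_y = 21234.107/8.6 = 2469.08 ≈ 2469 lb.
ΣF_y = 0: A_y + 2469.08 − 700 − 132.2·13.7 = 0 → A_y = 42.06 lb.
ΣF_x = 0: no horizontal applied forces, so A_x = 0.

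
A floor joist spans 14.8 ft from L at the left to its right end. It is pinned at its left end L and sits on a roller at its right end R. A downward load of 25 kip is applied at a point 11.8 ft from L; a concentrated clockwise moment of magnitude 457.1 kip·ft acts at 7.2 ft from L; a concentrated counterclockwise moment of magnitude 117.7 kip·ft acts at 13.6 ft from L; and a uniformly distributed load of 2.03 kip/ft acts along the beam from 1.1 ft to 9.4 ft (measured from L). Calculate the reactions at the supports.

L_x = 0, L_y = -6.993 kip, R_y = 48.84 kip

Resultant of the distributed load: 2.03 × 8.3 = 16.849 kip at 5.25 ft from L.
ΣM about L: R_y·14.8 − 25·11.8 − 457.1 + 117.7 − (2.03·8.3)·5.25 = 0 → R_y = 722.85725/14.8 = 48.8417 ≈ 48.84 kip.
ΣF_y = 0: L_y + 48.8417 − 25 − 2.03·8.3 = 0 → L_y = -6.993 kip.
ΣF_x = 0: no horizontal applied forces, so L_x = 0.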